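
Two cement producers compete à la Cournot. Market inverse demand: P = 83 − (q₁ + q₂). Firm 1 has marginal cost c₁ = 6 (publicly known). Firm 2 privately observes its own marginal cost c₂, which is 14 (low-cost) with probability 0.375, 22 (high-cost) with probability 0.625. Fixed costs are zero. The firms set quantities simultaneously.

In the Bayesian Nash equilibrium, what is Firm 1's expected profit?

Firm 2 with cost c maximizes (83 − (q₁+q₂) − c)·q₂, giving q₂(c) = (83 − c − q₁)/2.
E[c₂] = 0.375·14 + 0.625·22 = 19
Firm 1's FOC against E[q₂] yields q₁ = (83 − 2·6 + E[c₂])/3 = (83 − 12 + 19)/3 = 30.
E[P] = 83 − (q₁ + E[q₂]) = 36; Firm 1's expected profit = (E[P] − 6)·q₁ = (36 − 6)·30 = 900.

900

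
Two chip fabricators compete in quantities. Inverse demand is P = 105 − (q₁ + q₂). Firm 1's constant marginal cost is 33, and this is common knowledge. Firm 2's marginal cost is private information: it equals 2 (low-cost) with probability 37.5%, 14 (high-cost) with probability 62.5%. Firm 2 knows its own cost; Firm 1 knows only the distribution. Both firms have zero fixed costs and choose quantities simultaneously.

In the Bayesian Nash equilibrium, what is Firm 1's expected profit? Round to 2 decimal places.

Each type of Firm 2 best-responds to q₁; Firm 1 best-responds to the expected q₂ over Firm 2's types.
Firm 2 with cost c maximizes (105 − (q₁+q₂) − c)·q₂, giving q₂(c) = (105 − c − q₁)/2.
E[c₂] = 0.375·2 + 0.625·14 = 9.5
Firm 1's FOC against E[q₂] yields q₁ = (105 − 2·33 + E[c₂])/3 = (105 − 66 + 9.5)/3 = 16.1667.
E[P] = 105 − (q₁ + E[q₂]) = 49.1667; Firm 1's expected profit = (E[P] − 33)·q₁ = (49.1667 − 33)·16.1667 = 261.361.

261.36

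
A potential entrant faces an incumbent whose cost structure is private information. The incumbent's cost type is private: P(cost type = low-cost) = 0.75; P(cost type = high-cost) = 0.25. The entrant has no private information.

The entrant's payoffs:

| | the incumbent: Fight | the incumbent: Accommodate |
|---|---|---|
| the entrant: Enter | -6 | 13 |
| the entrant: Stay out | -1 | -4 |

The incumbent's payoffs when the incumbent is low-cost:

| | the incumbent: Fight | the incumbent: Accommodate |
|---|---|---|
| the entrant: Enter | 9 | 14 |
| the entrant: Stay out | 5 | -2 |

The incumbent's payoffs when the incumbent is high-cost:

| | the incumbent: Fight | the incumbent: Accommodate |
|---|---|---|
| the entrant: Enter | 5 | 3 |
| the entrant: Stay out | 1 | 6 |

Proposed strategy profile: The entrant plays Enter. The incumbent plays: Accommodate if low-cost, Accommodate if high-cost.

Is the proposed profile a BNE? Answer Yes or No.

A profile is a BNE iff every type of every player is best-responding given beliefs about the other side.
The entrant plays Enter: E[Enter] = 0.75·(13) + 0.25·(13) = 13; E[Stay out] = -4. Best-responding. ✓
The incumbent (cost type low-cost), facing Enter: Fight gives 9, Accommodate gives 14. Proposed Accommodate is best. ✓
The incumbent (cost type high-cost), facing Enter: Fight gives 5, Accommodate gives 3. Proposed Accommodate is not best — profitable deviation exists. ✗

No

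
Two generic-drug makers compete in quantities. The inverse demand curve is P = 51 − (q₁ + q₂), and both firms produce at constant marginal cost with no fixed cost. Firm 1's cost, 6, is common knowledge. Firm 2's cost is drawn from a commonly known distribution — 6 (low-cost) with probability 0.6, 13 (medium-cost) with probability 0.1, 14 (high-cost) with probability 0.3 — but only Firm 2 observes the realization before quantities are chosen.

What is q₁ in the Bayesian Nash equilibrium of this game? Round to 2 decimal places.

16.03

Each type of Firm 2 best-responds to q₁; Firm 1 best-responds to the expected q₂ over Firm 2's types.
Firm 2 with cost c maximizes (51 − (q₁+q₂) − c)·q₂, giving q₂(c) = (51 − c − q₁)/2.
E[c₂] = 0.6·6 + 0.1·13 + 0.3·14 = 9.1
Firm 1's FOC against E[q₂] yields q₁ = (51 − 2·6 + E[c₂])/3 = (51 − 12 + 9.1)/3 = 16.0333.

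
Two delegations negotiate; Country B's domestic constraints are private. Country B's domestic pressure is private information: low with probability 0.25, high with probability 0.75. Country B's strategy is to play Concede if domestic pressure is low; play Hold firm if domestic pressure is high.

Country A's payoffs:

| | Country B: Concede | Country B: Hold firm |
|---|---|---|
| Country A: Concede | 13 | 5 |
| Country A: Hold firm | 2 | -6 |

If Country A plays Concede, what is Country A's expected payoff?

7

E[Concede] = 0.25·13 + 0.75·5 = 3.25 + 3.75 = 7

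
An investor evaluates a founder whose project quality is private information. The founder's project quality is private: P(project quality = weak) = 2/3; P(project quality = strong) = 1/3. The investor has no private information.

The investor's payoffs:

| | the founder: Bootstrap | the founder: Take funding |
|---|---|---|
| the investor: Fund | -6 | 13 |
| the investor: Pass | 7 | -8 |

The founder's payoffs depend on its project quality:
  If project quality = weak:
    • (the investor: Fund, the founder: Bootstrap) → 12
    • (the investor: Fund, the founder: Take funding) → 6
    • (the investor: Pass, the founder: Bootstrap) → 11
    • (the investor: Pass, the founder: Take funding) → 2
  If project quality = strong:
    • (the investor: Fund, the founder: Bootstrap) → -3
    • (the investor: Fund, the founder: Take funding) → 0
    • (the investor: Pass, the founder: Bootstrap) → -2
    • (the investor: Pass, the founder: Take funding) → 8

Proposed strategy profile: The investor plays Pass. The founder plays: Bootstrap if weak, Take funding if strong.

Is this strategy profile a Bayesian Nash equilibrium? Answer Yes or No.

Yes

A profile is a BNE iff every type of every player is best-responding given beliefs about the other side.
The investor plays Pass: E[Pass] = 2/3·(7) + 1/3·(-8) = 2; E[Fund] = 1/3. Best-responding. ✓
The founder (project quality weak), facing Pass: Bootstrap gives 11, Take funding gives 2. Proposed Bootstrap is best. ✓
The founder (project quality strong), facing Pass: Bootstrap gives -2, Take funding gives 8. Proposed Take funding is best. ✓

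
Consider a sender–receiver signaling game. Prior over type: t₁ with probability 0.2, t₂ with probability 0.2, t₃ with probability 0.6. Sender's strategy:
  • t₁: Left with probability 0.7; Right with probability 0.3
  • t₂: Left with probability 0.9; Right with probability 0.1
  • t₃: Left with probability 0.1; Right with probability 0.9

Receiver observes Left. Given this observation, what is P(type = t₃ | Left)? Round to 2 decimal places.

0.16

P(Left) = 0.2·0.7 + 0.2·0.9 + 0.6·0.1 = 0.38
P(t₃ | Left) = (0.6·0.1) / 0.38 = 0.06 / 0.38 = 0.157895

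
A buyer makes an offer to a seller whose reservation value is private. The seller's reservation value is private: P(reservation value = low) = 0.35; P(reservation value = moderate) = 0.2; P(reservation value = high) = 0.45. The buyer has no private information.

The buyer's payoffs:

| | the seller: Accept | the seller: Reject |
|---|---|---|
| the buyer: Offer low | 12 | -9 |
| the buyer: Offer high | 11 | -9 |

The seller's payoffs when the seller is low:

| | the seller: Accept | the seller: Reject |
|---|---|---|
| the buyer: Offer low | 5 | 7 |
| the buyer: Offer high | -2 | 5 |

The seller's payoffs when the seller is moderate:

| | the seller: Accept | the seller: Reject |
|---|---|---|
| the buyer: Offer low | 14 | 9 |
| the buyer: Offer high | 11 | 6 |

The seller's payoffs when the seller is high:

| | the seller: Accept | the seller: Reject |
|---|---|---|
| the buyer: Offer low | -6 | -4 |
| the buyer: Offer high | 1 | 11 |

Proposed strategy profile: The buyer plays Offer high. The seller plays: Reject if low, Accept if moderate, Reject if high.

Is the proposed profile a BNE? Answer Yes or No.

The buyer plays Offer high: E[Offer high] = 0.35·(-9) + 0.2·(11) + 0.45·(-9) = -5; E[Offer low] = -4.8. Not best-responding. ✗
The seller (reservation value low), facing Offer high: Accept gives -2, Reject gives 5. Proposed Reject is best. ✓
The seller (reservation value moderate), facing Offer high: Accept gives 11, Reject gives 6. Proposed Accept is best. ✓
The seller (reservation value high), facing Offer high: Accept gives 1, Reject gives 11. Proposed Reject is best. ✓

No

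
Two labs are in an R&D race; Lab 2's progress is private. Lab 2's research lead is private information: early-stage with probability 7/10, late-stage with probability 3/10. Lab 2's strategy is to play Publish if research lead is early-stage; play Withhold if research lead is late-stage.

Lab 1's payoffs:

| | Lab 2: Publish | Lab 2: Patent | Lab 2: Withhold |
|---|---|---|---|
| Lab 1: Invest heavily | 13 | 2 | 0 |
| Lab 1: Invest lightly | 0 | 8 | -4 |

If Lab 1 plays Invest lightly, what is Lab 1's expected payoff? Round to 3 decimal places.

-1.200

E[Invest lightly] = 7/10·0 + 3/10·(-4) = 0 + (-6/5) = -6/5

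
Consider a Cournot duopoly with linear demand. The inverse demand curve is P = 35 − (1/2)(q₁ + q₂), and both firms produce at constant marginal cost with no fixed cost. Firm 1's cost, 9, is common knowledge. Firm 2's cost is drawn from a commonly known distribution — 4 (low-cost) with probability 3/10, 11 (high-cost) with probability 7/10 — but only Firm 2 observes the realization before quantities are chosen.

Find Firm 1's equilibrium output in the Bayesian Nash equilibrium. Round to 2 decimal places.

Type-c best response for Firm 2: q₂(c) = (35 − c) − q₁/2.
Firm 1 maximizes expected profit; its first-order condition is 35 − q₁ − (1/2)E[q₂] − 9 = 0.
Substituting E[q₂] and solving: E[c₂] = 8.9, so q₁ = (35 − 2·9 + 8.9)/(3/2) = 17.2667.

17.27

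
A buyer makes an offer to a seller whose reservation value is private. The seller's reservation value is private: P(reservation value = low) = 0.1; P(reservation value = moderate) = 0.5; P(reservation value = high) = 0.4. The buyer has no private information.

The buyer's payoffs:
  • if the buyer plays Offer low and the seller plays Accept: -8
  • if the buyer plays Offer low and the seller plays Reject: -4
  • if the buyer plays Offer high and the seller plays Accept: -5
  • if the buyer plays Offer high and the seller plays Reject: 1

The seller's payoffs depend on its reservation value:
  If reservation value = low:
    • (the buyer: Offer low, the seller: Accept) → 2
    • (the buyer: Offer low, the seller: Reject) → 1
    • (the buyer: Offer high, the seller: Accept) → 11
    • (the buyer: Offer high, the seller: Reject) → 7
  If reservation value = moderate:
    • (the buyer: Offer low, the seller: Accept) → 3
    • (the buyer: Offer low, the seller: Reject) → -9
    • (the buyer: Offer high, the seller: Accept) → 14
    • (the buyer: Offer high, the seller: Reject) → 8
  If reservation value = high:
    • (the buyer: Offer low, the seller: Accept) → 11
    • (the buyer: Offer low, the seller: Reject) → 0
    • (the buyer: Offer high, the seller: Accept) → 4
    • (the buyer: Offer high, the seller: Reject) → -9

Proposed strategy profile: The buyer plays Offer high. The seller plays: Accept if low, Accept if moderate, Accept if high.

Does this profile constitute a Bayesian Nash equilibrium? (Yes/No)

Yes

The buyer plays Offer high: E[Offer high] = 0.1·(-5) + 0.5·(-5) + 0.4·(-5) = -5; E[Offer low] = -8. Best-responding. ✓
The seller (reservation value low), facing Offer high: Accept gives 11, Reject gives 7. Proposed Accept is best. ✓
The seller (reservation value moderate), facing Offer high: Accept gives 14, Reject gives 8. Proposed Accept is best. ✓
The seller (reservation value high), facing Offer high: Accept gives 4, Reject gives -9. Proposed Accept is best. ✓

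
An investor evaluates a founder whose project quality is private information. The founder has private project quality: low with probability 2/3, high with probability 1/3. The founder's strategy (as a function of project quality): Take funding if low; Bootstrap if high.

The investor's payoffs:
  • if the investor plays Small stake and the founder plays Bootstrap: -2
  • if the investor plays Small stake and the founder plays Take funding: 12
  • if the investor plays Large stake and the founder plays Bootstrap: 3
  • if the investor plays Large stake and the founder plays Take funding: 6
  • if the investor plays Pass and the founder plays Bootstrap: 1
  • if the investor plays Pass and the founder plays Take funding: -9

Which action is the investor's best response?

E[Small stake] = 2/3·(12) + 1/3·(-2) = 22/3
E[Large stake] = 2/3·(6) + 1/3·(3) = 5
E[Pass] = 2/3·(-9) + 1/3·(1) = -17/3
Best response: Small stake (22/3 is the largest).

Small stake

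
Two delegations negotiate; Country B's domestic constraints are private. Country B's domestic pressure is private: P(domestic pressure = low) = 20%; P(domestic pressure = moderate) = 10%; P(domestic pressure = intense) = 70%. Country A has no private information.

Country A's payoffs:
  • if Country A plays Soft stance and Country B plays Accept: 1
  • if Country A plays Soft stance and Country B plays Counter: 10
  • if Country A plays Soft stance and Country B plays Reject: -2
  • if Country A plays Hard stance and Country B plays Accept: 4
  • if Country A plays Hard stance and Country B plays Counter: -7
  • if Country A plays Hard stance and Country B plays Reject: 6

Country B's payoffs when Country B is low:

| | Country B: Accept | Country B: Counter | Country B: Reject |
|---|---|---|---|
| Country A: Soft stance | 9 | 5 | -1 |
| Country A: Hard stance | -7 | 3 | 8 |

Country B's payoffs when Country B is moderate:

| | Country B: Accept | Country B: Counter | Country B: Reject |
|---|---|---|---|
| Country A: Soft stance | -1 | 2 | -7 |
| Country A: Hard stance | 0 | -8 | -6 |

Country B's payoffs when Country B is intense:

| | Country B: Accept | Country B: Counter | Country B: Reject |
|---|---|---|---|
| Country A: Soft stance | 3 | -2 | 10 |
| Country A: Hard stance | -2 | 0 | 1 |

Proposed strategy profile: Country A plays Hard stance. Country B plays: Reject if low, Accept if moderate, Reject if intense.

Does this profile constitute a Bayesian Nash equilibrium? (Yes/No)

Yes

Country A plays Hard stance: E[Hard stance] = 0.2·(6) + 0.1·(4) + 0.7·(6) = 5.8; E[Soft stance] = -1.7. Best-responding. ✓
Country B (domestic pressure low), facing Hard stance: Accept gives -7, Counter gives 3, Reject gives 8. Proposed Reject is best. ✓
Country B (domestic pressure moderate), facing Hard stance: Accept gives 0, Counter gives -8, Reject gives -6. Proposed Accept is best. ✓
Country B (domestic pressure intense), facing Hard stance: Accept gives -2, Counter gives 0, Reject gives 1. Proposed Reject is best. ✓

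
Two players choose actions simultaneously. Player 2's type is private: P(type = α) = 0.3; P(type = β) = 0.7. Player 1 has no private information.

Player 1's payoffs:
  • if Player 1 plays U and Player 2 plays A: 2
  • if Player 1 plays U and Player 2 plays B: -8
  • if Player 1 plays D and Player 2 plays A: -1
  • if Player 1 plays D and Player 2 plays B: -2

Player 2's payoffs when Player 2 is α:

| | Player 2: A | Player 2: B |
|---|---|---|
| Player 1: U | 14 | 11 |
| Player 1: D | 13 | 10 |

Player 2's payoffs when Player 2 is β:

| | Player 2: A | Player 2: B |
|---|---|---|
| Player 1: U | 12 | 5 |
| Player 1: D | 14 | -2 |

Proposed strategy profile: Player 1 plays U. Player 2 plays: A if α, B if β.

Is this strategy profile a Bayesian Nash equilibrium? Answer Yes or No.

No

A profile is a BNE iff every type of every player is best-responding given beliefs about the other side.
Player 1 plays U: E[U] = 0.3·(2) + 0.7·(-8) = -5; E[D] = -1.7. Not best-responding. ✗
Player 2 (type α), facing U: A gives 14, B gives 11. Proposed A is best. ✓
Player 2 (type β), facing U: A gives 12, B gives 5. Proposed B is not best — profitable deviation exists. ✗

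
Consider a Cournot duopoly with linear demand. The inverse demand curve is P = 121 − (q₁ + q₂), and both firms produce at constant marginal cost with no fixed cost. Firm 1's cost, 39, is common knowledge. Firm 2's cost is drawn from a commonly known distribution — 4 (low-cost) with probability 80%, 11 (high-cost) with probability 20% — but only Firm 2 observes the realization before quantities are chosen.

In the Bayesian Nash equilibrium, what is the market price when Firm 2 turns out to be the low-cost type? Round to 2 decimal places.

54.43

Type-c best response for Firm 2: q₂(c) = (121 − c)/2 − q₁/2.
Firm 1 maximizes expected profit; its first-order condition is 121 − 2q₁ − E[q₂] − 39 = 0.
Substituting E[q₂] and solving: E[c₂] = 5.4, so q₁ = (121 − 2·39 + 5.4)/3 = 16.1333.
q₂(low-cost) = 50.4333, so P = 121 − (16.1333 + 50.4333) = 54.4333.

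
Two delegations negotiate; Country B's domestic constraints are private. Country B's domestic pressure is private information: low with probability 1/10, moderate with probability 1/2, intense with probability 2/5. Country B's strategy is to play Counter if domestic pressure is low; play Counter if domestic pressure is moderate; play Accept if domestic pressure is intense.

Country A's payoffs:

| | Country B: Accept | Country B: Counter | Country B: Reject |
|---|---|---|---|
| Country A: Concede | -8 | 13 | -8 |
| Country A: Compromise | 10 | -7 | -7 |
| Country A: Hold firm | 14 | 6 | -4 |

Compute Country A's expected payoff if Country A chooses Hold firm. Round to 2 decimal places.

9.20

E[Hold firm] = 1/10·6 + 1/2·6 + 2/5·14 = 3/5 + 3 + 28/5 = 46/5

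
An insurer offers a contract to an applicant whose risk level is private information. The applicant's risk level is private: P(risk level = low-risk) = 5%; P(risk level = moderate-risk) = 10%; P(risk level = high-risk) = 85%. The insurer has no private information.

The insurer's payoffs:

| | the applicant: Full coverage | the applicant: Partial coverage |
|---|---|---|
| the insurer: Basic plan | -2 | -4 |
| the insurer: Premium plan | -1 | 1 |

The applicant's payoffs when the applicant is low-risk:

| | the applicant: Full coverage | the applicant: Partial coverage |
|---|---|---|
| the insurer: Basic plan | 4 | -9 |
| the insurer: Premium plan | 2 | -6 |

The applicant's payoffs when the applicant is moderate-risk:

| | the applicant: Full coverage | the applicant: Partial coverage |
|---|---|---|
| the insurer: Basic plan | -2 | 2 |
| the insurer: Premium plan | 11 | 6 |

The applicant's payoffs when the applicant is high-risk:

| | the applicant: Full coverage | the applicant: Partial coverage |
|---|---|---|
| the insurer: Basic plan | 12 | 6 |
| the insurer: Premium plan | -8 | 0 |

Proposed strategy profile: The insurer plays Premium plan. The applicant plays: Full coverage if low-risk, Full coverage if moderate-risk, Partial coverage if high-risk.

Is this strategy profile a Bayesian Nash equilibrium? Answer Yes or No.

Yes

The insurer plays Premium plan: E[Premium plan] = 0.05·(-1) + 0.1·(-1) + 0.85·(1) = 0.7; E[Basic plan] = -3.7. Best-responding. ✓
The applicant (risk level low-risk), facing Premium plan: Full coverage gives 2, Partial coverage gives -6. Proposed Full coverage is best. ✓
The applicant (risk level moderate-risk), facing Premium plan: Full coverage gives 11, Partial coverage gives 6. Proposed Full coverage is best. ✓
The applicant (risk level high-risk), facing Premium plan: Full coverage gives -8, Partial coverage gives 0. Proposed Partial coverage is best. ✓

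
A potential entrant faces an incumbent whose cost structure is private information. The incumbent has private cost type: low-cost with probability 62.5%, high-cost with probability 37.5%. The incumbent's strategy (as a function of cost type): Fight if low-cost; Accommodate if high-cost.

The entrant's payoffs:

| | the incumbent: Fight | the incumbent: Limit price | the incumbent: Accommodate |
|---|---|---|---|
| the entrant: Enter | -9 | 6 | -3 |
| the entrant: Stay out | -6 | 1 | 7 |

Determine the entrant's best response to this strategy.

E[Enter] = 0.625·(-9) + 0.375·(-3) = -6.75
E[Stay out] = 0.625·(-6) + 0.375·(7) = -1.125
Best response: Stay out (-1.125 is the largest).

Stay out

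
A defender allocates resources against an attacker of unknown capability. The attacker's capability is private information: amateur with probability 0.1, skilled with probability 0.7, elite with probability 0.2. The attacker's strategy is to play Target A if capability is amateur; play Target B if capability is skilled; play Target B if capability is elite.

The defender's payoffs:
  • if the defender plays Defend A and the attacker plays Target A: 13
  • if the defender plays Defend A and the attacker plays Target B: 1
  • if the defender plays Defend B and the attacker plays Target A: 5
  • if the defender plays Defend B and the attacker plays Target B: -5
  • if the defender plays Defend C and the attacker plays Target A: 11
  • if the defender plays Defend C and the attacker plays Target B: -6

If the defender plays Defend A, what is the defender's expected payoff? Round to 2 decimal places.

2.20

E[Defend A] = 0.1·13 + 0.7·1 + 0.2·1 = 1.3 + 0.7 + 0.2 = 2.2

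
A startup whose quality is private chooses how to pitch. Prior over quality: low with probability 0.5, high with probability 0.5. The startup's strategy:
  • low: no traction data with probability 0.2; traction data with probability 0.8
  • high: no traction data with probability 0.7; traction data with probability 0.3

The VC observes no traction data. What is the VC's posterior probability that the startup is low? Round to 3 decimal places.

0.222

Apply Bayes' rule using the sender's strategy as the likelihood.
P(no traction data) = 0.5·0.2 + 0.5·0.7 = 0.45
P(low | no traction data) = (0.5·0.2) / 0.45 = 0.1 / 0.45 = 0.222222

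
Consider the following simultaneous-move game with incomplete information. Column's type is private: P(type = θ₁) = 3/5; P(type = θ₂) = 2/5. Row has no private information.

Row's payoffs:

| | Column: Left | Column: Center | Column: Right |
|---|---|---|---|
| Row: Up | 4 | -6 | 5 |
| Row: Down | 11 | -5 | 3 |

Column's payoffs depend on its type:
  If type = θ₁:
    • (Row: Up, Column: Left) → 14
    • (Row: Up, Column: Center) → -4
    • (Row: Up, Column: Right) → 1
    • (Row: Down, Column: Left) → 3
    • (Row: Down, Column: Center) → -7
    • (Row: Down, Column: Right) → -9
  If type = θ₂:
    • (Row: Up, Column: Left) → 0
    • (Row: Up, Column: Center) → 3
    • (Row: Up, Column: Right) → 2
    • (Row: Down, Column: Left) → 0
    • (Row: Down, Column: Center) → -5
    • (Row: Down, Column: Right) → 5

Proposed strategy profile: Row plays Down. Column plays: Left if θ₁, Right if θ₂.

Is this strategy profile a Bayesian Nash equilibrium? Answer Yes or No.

Yes

A profile is a BNE iff every type of every player is best-responding given beliefs about the other side.
Row plays Down: E[Down] = 3/5·(11) + 2/5·(3) = 39/5; E[Up] = 22/5. Best-responding. ✓
Column (type θ₁), facing Down: Left gives 3, Center gives -7, Right gives -9. Proposed Left is best. ✓
Column (type θ₂), facing Down: Left gives 0, Center gives -5, Right gives 5. Proposed Right is best. ✓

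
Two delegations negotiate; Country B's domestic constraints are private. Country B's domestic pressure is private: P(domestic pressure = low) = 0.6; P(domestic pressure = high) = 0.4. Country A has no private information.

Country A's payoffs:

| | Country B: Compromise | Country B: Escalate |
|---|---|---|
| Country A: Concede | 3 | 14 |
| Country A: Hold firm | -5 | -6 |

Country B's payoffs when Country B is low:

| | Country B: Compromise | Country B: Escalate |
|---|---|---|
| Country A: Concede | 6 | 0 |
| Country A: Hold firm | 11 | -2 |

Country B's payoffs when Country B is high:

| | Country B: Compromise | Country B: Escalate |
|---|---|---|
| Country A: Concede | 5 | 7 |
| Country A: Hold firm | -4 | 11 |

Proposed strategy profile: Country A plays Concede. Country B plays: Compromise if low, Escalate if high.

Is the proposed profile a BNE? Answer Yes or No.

Yes

Country A plays Concede: E[Concede] = 0.6·(3) + 0.4·(14) = 7.4; E[Hold firm] = -5.4. Best-responding. ✓
Country B (domestic pressure low), facing Concede: Compromise gives 6, Escalate gives 0. Proposed Compromise is best. ✓
Country B (domestic pressure high), facing Concede: Compromise gives 5, Escalate gives 7. Proposed Escalate is best. ✓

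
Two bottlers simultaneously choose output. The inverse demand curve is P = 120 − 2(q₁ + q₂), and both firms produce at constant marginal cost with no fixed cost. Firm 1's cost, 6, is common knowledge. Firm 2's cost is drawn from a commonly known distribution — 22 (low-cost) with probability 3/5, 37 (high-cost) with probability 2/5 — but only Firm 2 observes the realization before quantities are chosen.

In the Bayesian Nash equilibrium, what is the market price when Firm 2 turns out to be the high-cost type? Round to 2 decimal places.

55.83

Type-c best response for Firm 2: q₂(c) = (120 − c)/4 − q₁/2.
Firm 1 maximizes expected profit; its first-order condition is 120 − 4q₁ − 2E[q₂] − 6 = 0.
Substituting E[q₂] and solving: E[c₂] = 28, so q₁ = (120 − 2·6 + 28)/6 = 22.6667.
q₂(high-cost) = 9.41667, so P = 120 − 2·(22.6667 + 9.41667) = 55.8333.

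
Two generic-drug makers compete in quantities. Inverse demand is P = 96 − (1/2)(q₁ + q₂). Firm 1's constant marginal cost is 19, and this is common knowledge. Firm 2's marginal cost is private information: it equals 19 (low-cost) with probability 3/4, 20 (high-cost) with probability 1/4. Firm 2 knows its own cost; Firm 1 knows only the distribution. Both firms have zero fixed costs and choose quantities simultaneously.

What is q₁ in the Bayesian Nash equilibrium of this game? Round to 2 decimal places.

Firm 2 with cost c maximizes (96 − (1/2)(q₁+q₂) − c)·q₂, giving q₂(c) = (96 − c − (1/2)q₁).
E[c₂] = 3/4·19 + 1/4·20 = 19.25
Firm 1's FOC against E[q₂] yields q₁ = (96 − 2·19 + E[c₂])/(3/2) = (96 − 38 + 19.25)/(3/2) = 51.5.

51.50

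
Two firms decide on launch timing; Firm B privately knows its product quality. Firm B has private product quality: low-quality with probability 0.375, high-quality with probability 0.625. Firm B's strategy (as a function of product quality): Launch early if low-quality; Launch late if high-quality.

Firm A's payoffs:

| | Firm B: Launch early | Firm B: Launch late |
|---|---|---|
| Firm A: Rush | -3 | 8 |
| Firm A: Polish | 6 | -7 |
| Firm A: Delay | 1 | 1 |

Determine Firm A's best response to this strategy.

Rush

E[Rush] = 0.375·(-3) + 0.625·(8) = 3.875
E[Polish] = 0.375·(6) + 0.625·(-7) = -2.125
E[Delay] = 0.375·(1) + 0.625·(1) = 1
Best response: Rush (3.875 is the largest).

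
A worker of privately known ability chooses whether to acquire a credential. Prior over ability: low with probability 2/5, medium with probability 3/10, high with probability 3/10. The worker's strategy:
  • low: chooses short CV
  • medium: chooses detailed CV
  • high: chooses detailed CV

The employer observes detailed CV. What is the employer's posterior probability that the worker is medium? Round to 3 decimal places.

0.500

Apply Bayes' rule using the sender's strategy as the likelihood.
P(detailed CV) = (2/5)·0 + (3/10)·1 + (3/10)·1 = 3/5
P(medium | detailed CV) = ((3/10)·1) / (3/5) = (3/10) / (3/5) = 1/2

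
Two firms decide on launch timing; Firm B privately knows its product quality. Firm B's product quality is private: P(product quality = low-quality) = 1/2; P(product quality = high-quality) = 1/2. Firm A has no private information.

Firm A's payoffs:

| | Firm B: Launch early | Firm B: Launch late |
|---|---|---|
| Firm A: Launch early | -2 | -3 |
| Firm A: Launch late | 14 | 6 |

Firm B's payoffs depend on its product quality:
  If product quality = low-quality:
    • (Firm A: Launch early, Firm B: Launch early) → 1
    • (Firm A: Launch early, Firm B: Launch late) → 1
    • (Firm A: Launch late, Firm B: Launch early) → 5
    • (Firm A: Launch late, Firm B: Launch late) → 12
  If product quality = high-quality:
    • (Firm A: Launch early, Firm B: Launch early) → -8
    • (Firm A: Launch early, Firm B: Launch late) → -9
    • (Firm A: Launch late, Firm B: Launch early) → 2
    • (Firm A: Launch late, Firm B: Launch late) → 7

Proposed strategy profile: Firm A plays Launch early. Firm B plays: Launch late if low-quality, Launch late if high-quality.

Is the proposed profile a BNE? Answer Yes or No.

No

Firm A plays Launch early: E[Launch early] = 1/2·(-3) + 1/2·(-3) = -3; E[Launch late] = 6. Not best-responding. ✗
Firm B (product quality low-quality), facing Launch early: Launch early gives 1, Launch late gives 1. Proposed Launch late is best. ✓
Firm B (product quality high-quality), facing Launch early: Launch early gives -8, Launch late gives -9. Proposed Launch late is not best — profitable deviation exists. ✗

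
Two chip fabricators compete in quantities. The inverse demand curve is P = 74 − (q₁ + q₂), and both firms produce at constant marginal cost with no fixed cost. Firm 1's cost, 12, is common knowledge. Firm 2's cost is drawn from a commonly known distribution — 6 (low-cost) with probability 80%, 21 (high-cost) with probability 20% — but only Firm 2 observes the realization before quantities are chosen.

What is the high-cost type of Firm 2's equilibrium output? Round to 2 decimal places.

16.67

Firm 2 with cost c maximizes (74 − (q₁+q₂) − c)·q₂, giving q₂(c) = (74 − c − q₁)/2.
E[c₂] = 0.8·6 + 0.2·21 = 9
Firm 1's FOC against E[q₂] yields q₁ = (74 − 2·12 + E[c₂])/3 = (74 − 24 + 9)/3 = 19.6667.
q₂(high-cost) = (74 − 21 − 19.6667)/2 = 16.6667.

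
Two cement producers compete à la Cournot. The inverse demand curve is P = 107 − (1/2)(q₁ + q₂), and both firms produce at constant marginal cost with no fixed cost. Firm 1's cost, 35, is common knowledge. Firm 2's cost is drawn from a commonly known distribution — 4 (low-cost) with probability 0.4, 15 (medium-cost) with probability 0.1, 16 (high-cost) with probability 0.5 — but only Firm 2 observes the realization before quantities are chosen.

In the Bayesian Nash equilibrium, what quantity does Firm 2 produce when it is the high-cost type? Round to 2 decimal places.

74.97

Type-c best response for Firm 2: q₂(c) = (107 − c) − q₁/2.
Firm 1 maximizes expected profit; its first-order condition is 107 − q₁ − (1/2)E[q₂] − 35 = 0.
Substituting E[q₂] and solving: E[c₂] = 11.1, so q₁ = (107 − 2·35 + 11.1)/(3/2) = 32.0667.
q₂(high-cost) = (107 − 16 − (1/2)·32.0667) = 74.9667.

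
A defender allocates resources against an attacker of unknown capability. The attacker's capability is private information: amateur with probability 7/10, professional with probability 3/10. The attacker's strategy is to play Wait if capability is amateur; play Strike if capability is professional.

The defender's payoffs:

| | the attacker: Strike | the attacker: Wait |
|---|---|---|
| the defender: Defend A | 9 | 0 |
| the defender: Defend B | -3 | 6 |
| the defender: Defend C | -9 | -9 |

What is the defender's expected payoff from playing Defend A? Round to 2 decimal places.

E[Defend A] = 7/10·0 + 3/10·9 = 0 + 27/10 = 27/10

2.70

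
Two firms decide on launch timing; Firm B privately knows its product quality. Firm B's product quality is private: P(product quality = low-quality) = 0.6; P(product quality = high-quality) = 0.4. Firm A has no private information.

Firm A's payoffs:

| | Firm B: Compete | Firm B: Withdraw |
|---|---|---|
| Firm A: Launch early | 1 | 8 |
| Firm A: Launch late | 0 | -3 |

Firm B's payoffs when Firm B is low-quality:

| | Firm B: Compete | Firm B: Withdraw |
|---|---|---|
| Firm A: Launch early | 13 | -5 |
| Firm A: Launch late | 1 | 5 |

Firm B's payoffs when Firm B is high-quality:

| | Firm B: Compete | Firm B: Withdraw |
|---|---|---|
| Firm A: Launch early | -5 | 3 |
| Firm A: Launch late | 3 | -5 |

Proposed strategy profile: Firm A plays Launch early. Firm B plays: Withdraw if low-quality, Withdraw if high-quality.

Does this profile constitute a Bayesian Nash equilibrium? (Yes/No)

No

Firm A plays Launch early: E[Launch early] = 0.6·(8) + 0.4·(8) = 8; E[Launch late] = -3. Best-responding. ✓
Firm B (product quality low-quality), facing Launch early: Compete gives 13, Withdraw gives -5. Proposed Withdraw is not best — profitable deviation exists. ✗
Firm B (product quality high-quality), facing Launch early: Compete gives -5, Withdraw gives 3. Proposed Withdraw is best. ✓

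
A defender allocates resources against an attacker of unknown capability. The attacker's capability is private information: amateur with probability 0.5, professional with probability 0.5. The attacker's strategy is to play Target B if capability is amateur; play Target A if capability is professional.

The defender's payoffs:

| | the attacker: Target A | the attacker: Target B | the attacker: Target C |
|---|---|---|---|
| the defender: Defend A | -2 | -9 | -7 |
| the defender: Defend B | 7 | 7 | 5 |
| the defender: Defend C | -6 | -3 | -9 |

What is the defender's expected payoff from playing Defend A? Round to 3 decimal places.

E[Defend A] = 0.5·(-9) + 0.5·(-2) = (-4.5) + (-1) = -5.5

-5.500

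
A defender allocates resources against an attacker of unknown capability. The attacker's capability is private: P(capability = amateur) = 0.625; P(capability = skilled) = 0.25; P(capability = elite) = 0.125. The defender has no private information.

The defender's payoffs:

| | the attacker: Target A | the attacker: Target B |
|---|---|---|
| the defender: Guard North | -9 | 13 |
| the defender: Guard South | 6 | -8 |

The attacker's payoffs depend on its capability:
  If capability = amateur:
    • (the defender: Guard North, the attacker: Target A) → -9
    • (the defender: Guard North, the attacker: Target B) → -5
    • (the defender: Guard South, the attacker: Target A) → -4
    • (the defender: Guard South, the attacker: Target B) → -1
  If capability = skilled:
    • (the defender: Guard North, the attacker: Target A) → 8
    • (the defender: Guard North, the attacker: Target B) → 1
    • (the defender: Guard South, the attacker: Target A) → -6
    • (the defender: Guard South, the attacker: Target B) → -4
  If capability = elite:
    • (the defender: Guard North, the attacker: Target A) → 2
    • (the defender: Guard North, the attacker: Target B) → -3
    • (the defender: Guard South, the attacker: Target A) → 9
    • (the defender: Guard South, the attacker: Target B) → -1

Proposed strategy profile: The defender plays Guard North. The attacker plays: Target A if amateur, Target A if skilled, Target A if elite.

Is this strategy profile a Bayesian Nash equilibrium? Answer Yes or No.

A profile is a BNE iff every type of every player is best-responding given beliefs about the other side.
The defender plays Guard North: E[Guard North] = 0.625·(-9) + 0.25·(-9) + 0.125·(-9) = -9; E[Guard South] = 6. Not best-responding. ✗
The attacker (capability amateur), facing Guard North: Target A gives -9, Target B gives -5. Proposed Target A is not best — profitable deviation exists. ✗
The attacker (capability skilled), facing Guard North: Target A gives 8, Target B gives 1. Proposed Target A is best. ✓
The attacker (capability elite), facing Guard North: Target A gives 2, Target B gives -3. Proposed Target A is best. ✓

No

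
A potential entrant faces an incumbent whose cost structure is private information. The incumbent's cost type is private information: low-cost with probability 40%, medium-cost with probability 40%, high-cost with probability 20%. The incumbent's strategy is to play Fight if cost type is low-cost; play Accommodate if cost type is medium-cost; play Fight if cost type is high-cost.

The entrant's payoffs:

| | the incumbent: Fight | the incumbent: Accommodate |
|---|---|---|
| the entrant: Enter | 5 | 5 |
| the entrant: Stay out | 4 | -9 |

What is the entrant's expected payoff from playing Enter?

Take the expectation over the incumbent's cost type, weighting each type's action by its prior probability.
E[Enter] = 0.4·5 + 0.4·5 + 0.2·5 = 2 + 2 + 1 = 5

5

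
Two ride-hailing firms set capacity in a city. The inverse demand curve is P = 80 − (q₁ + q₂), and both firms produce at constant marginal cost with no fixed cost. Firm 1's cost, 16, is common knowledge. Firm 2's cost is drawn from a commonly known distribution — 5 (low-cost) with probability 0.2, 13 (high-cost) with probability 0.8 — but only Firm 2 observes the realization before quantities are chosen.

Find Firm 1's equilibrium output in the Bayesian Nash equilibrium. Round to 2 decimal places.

19.80

Firm 2 with cost c maximizes (80 − (q₁+q₂) − c)·q₂, giving q₂(c) = (80 − c − q₁)/2.
E[c₂] = 0.2·5 + 0.8·13 = 11.4
Firm 1's FOC against E[q₂] yields q₁ = (80 − 2·16 + E[c₂])/3 = (80 − 32 + 11.4)/3 = 19.8.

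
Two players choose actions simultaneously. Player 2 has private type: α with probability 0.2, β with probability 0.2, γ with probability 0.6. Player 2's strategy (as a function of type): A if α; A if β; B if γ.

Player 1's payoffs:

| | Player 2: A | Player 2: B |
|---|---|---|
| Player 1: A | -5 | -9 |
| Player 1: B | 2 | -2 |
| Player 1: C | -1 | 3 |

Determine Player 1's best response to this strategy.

Compute Player 1's expected payoff for each action, taking the expectation over Player 2's type.
E[A] = 0.2·(-5) + 0.2·(-5) + 0.6·(-9) = -7.4
E[B] = 0.2·(2) + 0.2·(2) + 0.6·(-2) = -0.4
E[C] = 0.2·(-1) + 0.2·(-1) + 0.6·(3) = 1.4
Best response: C (1.4 is the largest).

C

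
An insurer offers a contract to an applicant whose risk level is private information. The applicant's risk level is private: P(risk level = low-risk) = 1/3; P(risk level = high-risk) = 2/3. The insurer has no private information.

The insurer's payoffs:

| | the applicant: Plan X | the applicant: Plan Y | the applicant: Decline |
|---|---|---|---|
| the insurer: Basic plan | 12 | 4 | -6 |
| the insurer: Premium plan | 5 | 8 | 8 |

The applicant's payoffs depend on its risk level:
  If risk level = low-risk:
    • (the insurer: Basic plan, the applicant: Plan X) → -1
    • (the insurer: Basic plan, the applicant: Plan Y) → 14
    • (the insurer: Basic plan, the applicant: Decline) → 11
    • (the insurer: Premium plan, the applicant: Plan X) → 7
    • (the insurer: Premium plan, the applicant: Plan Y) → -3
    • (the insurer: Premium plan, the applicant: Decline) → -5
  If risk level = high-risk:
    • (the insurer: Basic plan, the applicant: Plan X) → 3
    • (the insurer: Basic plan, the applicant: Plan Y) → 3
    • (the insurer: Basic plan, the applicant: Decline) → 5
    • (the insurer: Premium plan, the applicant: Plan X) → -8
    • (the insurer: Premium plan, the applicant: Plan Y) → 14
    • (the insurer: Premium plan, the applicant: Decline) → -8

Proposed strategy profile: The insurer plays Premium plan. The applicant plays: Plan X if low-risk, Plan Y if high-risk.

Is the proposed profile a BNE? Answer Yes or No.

A profile is a BNE iff every type of every player is best-responding given beliefs about the other side.
The insurer plays Premium plan: E[Premium plan] = 1/3·(5) + 2/3·(8) = 7; E[Basic plan] = 20/3. Best-responding. ✓
The applicant (risk level low-risk), facing Premium plan: Plan X gives 7, Plan Y gives -3, Decline gives -5. Proposed Plan X is best. ✓
The applicant (risk level high-risk), facing Premium plan: Plan X gives -8, Plan Y gives 14, Decline gives -8. Proposed Plan Y is best. ✓

Yes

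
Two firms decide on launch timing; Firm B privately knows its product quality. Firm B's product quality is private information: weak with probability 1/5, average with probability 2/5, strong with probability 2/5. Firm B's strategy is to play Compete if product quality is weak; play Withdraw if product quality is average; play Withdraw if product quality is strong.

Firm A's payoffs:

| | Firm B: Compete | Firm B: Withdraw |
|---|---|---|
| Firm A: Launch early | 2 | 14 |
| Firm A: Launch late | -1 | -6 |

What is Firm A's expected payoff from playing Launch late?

E[Launch late] = 1/5·(-1) + 2/5·(-6) + 2/5·(-6) = (-1/5) + (-12/5) + (-12/5) = -5

-5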